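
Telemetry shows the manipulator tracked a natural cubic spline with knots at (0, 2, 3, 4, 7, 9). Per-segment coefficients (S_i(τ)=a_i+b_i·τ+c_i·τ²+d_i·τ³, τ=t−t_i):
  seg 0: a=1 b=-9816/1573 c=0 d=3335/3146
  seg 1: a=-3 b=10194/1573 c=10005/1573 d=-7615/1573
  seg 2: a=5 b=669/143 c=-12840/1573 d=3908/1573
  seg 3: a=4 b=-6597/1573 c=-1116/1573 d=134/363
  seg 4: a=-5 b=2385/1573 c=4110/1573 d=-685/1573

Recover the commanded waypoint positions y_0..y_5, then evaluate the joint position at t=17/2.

y_0=1 y_1=-3 y_2=5 y_3=4 y_4=-5 y_5=5
S(17/2) = 21185/12584

y_0 = S_0(0) = a_0 = 1
y_1 = S_1(0) = a_1 = -3
y_2 = S_2(0) = a_2 = 5
y_3 = S_3(0) = a_3 = 4
y_4 = S_4(0) = a_4 = -5
y_5 = S_4(2) = 5
t_q=17/2 is in segment 4 (τ=3/2); S_4(τ)=21185/12584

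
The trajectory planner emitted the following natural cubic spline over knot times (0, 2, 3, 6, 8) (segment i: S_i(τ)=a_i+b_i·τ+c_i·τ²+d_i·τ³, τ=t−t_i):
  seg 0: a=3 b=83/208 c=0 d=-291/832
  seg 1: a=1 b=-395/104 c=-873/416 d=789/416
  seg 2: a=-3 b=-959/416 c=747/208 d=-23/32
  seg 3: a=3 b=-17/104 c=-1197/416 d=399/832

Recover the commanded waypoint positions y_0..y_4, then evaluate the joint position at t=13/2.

y_0 = S_0(0) = a_0 = 3
y_1 = S_1(0) = a_1 = 1
y_2 = S_2(0) = a_2 = -3
y_3 = S_3(0) = a_3 = 3
y_4 = S_3(2) = -5
t_q=13/2 is in segment 3 (τ=1/2); S_3(τ)=15035/6656

y_0=3 y_1=1 y_2=-3 y_3=3 y_4=-5
S(13/2) = 15035/6656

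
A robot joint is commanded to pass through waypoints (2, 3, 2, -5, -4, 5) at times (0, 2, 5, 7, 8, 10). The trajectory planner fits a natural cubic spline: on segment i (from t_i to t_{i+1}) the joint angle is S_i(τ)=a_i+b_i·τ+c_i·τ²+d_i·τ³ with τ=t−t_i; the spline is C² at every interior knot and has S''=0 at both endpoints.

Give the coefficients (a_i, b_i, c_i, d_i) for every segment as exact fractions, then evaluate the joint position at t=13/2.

  seg 0: a=2 b=6413/17670 c=0 d=1211/35340
  seg 1: a=3 b=13679/17670 c=1211/5890 d=-5078/26505
  seg 2: a=2 b=-55927/17670 c=-1789/1178 d=5969/8835
  seg 3: a=-5 b=-20011/17670 c=14931/5890 d=-3556/8835
  seg 4: a=-4 b=48239/17670 c=7819/5890 d=-7819/35340
S(13/2) = -45759/11780

Δ: Δ0=1/2, Δ1=-1/3, Δ2=-7/2, Δ3=1, Δ4=9/2
row 1: diag=10, rhs=-5; c'=3/10, d'=-1/2
row 2: denom=10−3·3/10=91/10; d'=(-19−3·-1/2)/(91/10)=-25/13
row 3: denom=6−2·20/91=506/91; d'=(27−2·-25/13)/(506/91)=2807/506
row 4: denom=6−1·91/506=2945/506; d'=(21−1·2807/506)/(2945/506)=7819/2945
back: M4=7819/2945
back: M3=2807/506−91/506·7819/2945=14931/2945
back: M2=-25/13−20/91·14931/2945=-1789/589
back: M1=-1/2−3/10·-1789/589=1211/2945
M: M0=0, M1=1211/2945, M2=-1789/589, M3=14931/2945, M4=7819/2945, M5=0
seg 0: a=2, c=M0/2=0, d=(M1−M0)/(6·2)=1211/35340, b=Δ0−h0·(2M0+M1)/6=6413/17670
seg 1: a=3, c=M1/2=1211/5890, d=(M2−M1)/(6·3)=-5078/26505, b=Δ1−h1·(2M1+M2)/6=13679/17670
seg 2: a=2, c=M2/2=-1789/1178, d=(M3−M2)/(6·2)=5969/8835, b=Δ2−h2·(2M2+M3)/6=-55927/17670
seg 3: a=-5, c=M3/2=14931/5890, d=(M4−M3)/(6·1)=-3556/8835, b=Δ3−h3·(2M3+M4)/6=-20011/17670
seg 4: a=-4, c=M4/2=7819/5890, d=(M5−M4)/(6·2)=-7819/35340, b=Δ4−h4·(2M4+M5)/6=48239/17670
t_q=13/2 → seg 2, τ=3/2; S=2+-55927/17670·τ+-1789/1178·τ²+5969/8835·τ³=-45759/11780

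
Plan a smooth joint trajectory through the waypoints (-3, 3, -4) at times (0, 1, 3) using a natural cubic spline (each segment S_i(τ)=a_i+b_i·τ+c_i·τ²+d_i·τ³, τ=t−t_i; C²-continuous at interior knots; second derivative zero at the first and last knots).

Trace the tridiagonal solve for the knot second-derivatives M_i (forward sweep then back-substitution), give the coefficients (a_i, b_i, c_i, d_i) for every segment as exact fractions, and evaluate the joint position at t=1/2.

  seg 0: a=-3 b=91/12 c=0 d=-19/12
  seg 1: a=3 b=17/6 c=-19/4 d=19/24
S(1/2) = 19/32

Δ: Δ0=6, Δ1=-7/2
row 1: diag=6, rhs=-57; c'=1/3, d'=-19/2
back: M1=-19/2
M: M0=0, M1=-19/2, M2=0
seg 0: a=-3, c=M0/2=0, d=(M1−M0)/(6·1)=-19/12, b=Δ0−h0·(2M0+M1)/6=91/12
seg 1: a=3, c=M1/2=-19/4, d=(M2−M1)/(6·2)=19/24, b=Δ1−h1·(2M1+M2)/6=17/6
t_q=1/2 → seg 0, τ=1/2; S=-3+91/12·τ+0·τ²+-19/12·τ³=19/32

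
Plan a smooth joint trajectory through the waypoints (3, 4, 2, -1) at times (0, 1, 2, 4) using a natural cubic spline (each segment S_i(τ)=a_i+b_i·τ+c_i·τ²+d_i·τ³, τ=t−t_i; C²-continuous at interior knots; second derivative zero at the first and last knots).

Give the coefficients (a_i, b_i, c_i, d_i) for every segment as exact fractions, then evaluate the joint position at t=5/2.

Δ: Δ0=1, Δ1=-2, Δ2=-3/2
row 1: diag=4, rhs=-18; c'=1/4, d'=-9/2
row 2: denom=6−1·1/4=23/4; d'=(3−1·-9/2)/(23/4)=30/23
back: M2=30/23
back: M1=-9/2−1/4·30/23=-111/23
M: M0=0, M1=-111/23, M2=30/23, M3=0
seg 0: a=3, c=M0/2=0, d=(M1−M0)/(6·1)=-37/46, b=Δ0−h0·(2M0+M1)/6=83/46
seg 1: a=4, c=M1/2=-111/46, d=(M2−M1)/(6·1)=47/46, b=Δ1−h1·(2M1+M2)/6=-14/23
seg 2: a=2, c=M2/2=15/23, d=(M3−M2)/(6·2)=-5/46, b=Δ2−h2·(2M2+M3)/6=-109/46
t_q=5/2 → seg 2, τ=1/2; S=2+-109/46·τ+15/23·τ²+-5/46·τ³=355/368

  seg 0: a=3 b=83/46 c=0 d=-37/46
  seg 1: a=4 b=-14/23 c=-111/46 d=47/46
  seg 2: a=2 b=-109/46 c=15/23 d=-5/46
S(5/2) = 355/368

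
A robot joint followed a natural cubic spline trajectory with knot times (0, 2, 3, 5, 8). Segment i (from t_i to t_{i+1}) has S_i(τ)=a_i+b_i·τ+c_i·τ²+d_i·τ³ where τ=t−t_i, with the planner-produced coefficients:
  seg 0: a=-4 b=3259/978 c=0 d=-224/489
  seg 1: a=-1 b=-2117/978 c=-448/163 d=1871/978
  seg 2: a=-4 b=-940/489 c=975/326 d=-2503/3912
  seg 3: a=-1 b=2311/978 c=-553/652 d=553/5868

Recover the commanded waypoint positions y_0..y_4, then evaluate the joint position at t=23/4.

y_0=-4 y_1=-1 y_2=-4 y_3=-1 y_4=1
S(23/4) = 13975/41728

y_0 = S_0(0) = a_0 = -4
y_1 = S_1(0) = a_1 = -1
y_2 = S_2(0) = a_2 = -4
y_3 = S_3(0) = a_3 = -1
y_4 = S_3(3) = 1
t_q=23/4 is in segment 3 (τ=3/4); S_3(τ)=13975/41728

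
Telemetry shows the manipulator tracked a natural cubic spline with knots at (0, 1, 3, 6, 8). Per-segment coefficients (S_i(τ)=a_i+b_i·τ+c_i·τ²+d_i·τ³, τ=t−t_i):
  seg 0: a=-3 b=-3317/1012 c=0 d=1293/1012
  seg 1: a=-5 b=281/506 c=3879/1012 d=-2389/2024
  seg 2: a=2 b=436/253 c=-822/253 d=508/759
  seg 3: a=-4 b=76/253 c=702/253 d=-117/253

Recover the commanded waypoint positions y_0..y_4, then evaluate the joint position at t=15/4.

y_0=-3 y_1=-5 y_2=2 y_3=-4 y_4=4
S(15/4) = 643/368

y_0 = S_0(0) = a_0 = -3
y_1 = S_1(0) = a_1 = -5
y_2 = S_2(0) = a_2 = 2
y_3 = S_3(0) = a_3 = -4
y_4 = S_3(2) = 4
t_q=15/4 is in segment 2 (τ=3/4); S_2(τ)=643/368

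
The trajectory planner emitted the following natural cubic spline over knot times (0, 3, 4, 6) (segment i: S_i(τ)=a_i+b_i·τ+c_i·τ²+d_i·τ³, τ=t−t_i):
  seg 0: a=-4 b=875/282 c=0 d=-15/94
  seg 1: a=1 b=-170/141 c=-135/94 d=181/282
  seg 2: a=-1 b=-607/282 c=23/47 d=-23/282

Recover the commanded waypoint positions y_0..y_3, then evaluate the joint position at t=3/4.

y_0=-4 y_1=1 y_2=-1 y_3=-4
S(3/4) = -10469/6016

y_0 = S_0(0) = a_0 = -4
y_1 = S_1(0) = a_1 = 1
y_2 = S_2(0) = a_2 = -1
y_3 = S_2(2) = -4
t_q=3/4 is in segment 0 (τ=3/4); S_0(τ)=-10469/6016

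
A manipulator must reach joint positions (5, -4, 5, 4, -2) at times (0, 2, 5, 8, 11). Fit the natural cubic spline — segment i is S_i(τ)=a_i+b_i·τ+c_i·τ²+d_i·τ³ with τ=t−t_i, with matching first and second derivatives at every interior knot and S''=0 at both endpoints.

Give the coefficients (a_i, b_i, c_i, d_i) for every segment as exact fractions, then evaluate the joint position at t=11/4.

  seg 0: a=5 b=-1304/207 c=0 d=745/1656
  seg 1: a=-4 b=-373/414 c=745/276 d=-3475/7452
  seg 2: a=5 b=2239/828 c=-310/207 d=1205/7452
  seg 3: a=4 b=-793/414 c=-35/828 d=35/7452
S(11/4) = -19749/5888

Δ: Δ0=-9/2, Δ1=3, Δ2=-1/3, Δ3=-2
row 1: diag=10, rhs=45; c'=3/10, d'=9/2
row 2: denom=12−3·3/10=111/10; d'=(-20−3·9/2)/(111/10)=-335/111
row 3: denom=12−3·10/37=414/37; d'=(-10−3·-335/111)/(414/37)=-35/414
back: M3=-35/414
back: M2=-335/111−10/37·-35/414=-620/207
back: M1=9/2−3/10·-620/207=745/138
M: M0=0, M1=745/138, M2=-620/207, M3=-35/414, M4=0
seg 0: a=5, c=M0/2=0, d=(M1−M0)/(6·2)=745/1656, b=Δ0−h0·(2M0+M1)/6=-1304/207
seg 1: a=-4, c=M1/2=745/276, d=(M2−M1)/(6·3)=-3475/7452, b=Δ1−h1·(2M1+M2)/6=-373/414
seg 2: a=5, c=M2/2=-310/207, d=(M3−M2)/(6·3)=1205/7452, b=Δ2−h2·(2M2+M3)/6=2239/828
seg 3: a=4, c=M3/2=-35/828, d=(M4−M3)/(6·3)=35/7452, b=Δ3−h3·(2M3+M4)/6=-793/414
t_q=11/4 → seg 1, τ=3/4; S=-4+-373/414·τ+745/276·τ²+-3475/7452·τ³=-19749/5888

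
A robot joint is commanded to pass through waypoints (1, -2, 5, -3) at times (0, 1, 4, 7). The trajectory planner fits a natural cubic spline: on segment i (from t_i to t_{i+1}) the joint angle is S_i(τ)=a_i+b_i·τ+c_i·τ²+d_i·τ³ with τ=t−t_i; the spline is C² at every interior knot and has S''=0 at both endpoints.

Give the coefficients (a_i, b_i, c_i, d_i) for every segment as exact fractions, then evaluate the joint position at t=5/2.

Δ: Δ0=-3, Δ1=7/3, Δ2=-8/3
row 1: diag=8, rhs=32; c'=3/8, d'=4
row 2: denom=12−3·3/8=87/8; d'=(-30−3·4)/(87/8)=-112/29
back: M2=-112/29
back: M1=4−3/8·-112/29=158/29
M: M0=0, M1=158/29, M2=-112/29, M3=0
seg 0: a=1, c=M0/2=0, d=(M1−M0)/(6·1)=79/87, b=Δ0−h0·(2M0+M1)/6=-340/87
seg 1: a=-2, c=M1/2=79/29, d=(M2−M1)/(6·3)=-15/29, b=Δ1−h1·(2M1+M2)/6=-103/87
seg 2: a=5, c=M2/2=-56/29, d=(M3−M2)/(6·3)=56/261, b=Δ2−h2·(2M2+M3)/6=104/87
t_q=5/2 → seg 1, τ=3/2; S=-2+-103/87·τ+79/29·τ²+-15/29·τ³=141/232

  seg 0: a=1 b=-340/87 c=0 d=79/87
  seg 1: a=-2 b=-103/87 c=79/29 d=-15/29
  seg 2: a=5 b=104/87 c=-56/29 d=56/261
S(5/2) = 141/232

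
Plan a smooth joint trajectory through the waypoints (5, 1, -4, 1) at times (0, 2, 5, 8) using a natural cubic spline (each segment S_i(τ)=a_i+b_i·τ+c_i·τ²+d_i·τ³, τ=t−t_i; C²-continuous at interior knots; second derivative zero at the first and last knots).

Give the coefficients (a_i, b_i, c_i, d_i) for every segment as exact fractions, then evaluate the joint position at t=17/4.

  seg 0: a=5 b=-70/37 c=0 d=-1/37
  seg 1: a=1 b=-82/37 c=-6/37 d=115/999
  seg 2: a=-4 b=-3/37 c=97/111 d=-97/999
S(17/4) = -8279/2368

Δ: Δ0=-2, Δ1=-5/3, Δ2=5/3
row 1: diag=10, rhs=2; c'=3/10, d'=1/5
row 2: denom=12−3·3/10=111/10; d'=(20−3·1/5)/(111/10)=194/111
back: M2=194/111
back: M1=1/5−3/10·194/111=-12/37
M: M0=0, M1=-12/37, M2=194/111, M3=0
seg 0: a=5, c=M0/2=0, d=(M1−M0)/(6·2)=-1/37, b=Δ0−h0·(2M0+M1)/6=-70/37
seg 1: a=1, c=M1/2=-6/37, d=(M2−M1)/(6·3)=115/999, b=Δ1−h1·(2M1+M2)/6=-82/37
seg 2: a=-4, c=M2/2=97/111, d=(M3−M2)/(6·3)=-97/999, b=Δ2−h2·(2M2+M3)/6=-3/37
t_q=17/4 → seg 1, τ=9/4; S=1+-82/37·τ+-6/37·τ²+115/999·τ³=-8279/2368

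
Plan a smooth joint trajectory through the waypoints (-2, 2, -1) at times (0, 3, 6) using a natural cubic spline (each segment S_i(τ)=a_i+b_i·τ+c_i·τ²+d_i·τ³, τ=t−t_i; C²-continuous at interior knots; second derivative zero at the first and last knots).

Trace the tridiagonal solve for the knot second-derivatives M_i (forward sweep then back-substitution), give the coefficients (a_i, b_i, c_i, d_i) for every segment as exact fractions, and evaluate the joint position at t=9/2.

Δ: Δ0=4/3, Δ1=-1
row 1: diag=12, rhs=-14; c'=1/4, d'=-7/6
back: M1=-7/6
M: M0=0, M1=-7/6, M2=0
seg 0: a=-2, c=M0/2=0, d=(M1−M0)/(6·3)=-7/108, b=Δ0−h0·(2M0+M1)/6=23/12
seg 1: a=2, c=M1/2=-7/12, d=(M2−M1)/(6·3)=7/108, b=Δ1−h1·(2M1+M2)/6=1/6
t_q=9/2 → seg 1, τ=3/2; S=2+1/6·τ+-7/12·τ²+7/108·τ³=37/32

  seg 0: a=-2 b=23/12 c=0 d=-7/108
  seg 1: a=2 b=1/6 c=-7/12 d=7/108
S(9/2) = 37/32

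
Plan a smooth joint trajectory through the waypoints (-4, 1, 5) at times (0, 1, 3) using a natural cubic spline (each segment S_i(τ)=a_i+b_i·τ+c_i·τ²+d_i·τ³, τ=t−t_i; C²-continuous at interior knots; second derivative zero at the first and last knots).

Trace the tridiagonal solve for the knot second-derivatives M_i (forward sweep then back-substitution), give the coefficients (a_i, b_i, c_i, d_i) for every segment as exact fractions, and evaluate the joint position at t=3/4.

Δ: Δ0=5, Δ1=2
row 1: diag=6, rhs=-18; c'=1/3, d'=-3
back: M1=-3
M: M0=0, M1=-3, M2=0
seg 0: a=-4, c=M0/2=0, d=(M1−M0)/(6·1)=-1/2, b=Δ0−h0·(2M0+M1)/6=11/2
seg 1: a=1, c=M1/2=-3/2, d=(M2−M1)/(6·2)=1/4, b=Δ1−h1·(2M1+M2)/6=4
t_q=3/4 → seg 0, τ=3/4; S=-4+11/2·τ+0·τ²+-1/2·τ³=-11/128

  seg 0: a=-4 b=11/2 c=0 d=-1/2
  seg 1: a=1 b=4 c=-3/2 d=1/4
S(3/4) = -11/128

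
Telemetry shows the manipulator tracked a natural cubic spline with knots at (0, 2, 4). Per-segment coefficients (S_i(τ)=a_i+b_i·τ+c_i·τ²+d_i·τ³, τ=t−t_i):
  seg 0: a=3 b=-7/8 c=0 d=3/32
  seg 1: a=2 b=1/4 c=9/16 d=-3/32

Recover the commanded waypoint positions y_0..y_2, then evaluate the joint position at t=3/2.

y_0 = S_0(0) = a_0 = 3
y_1 = S_1(0) = a_1 = 2
y_2 = S_1(2) = 4
t_q=3/2 is in segment 0 (τ=3/2); S_0(τ)=513/256

y_0=3 y_1=2 y_2=4
S(3/2) = 513/256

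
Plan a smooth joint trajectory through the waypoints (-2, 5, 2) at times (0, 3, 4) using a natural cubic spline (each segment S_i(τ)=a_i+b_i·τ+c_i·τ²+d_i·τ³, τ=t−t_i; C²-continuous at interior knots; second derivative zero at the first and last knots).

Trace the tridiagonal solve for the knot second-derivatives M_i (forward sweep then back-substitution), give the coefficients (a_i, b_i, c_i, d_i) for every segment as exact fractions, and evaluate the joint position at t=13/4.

Δ: Δ0=7/3, Δ1=-3
row 1: diag=8, rhs=-32; c'=1/8, d'=-4
back: M1=-4
M: M0=0, M1=-4, M2=0
seg 0: a=-2, c=M0/2=0, d=(M1−M0)/(6·3)=-2/9, b=Δ0−h0·(2M0+M1)/6=13/3
seg 1: a=5, c=M1/2=-2, d=(M2−M1)/(6·1)=2/3, b=Δ1−h1·(2M1+M2)/6=-5/3
t_q=13/4 → seg 1, τ=1/4; S=5+-5/3·τ+-2·τ²+2/3·τ³=143/32

  seg 0: a=-2 b=13/3 c=0 d=-2/9
  seg 1: a=5 b=-5/3 c=-2 d=2/3
S(13/4) = 143/32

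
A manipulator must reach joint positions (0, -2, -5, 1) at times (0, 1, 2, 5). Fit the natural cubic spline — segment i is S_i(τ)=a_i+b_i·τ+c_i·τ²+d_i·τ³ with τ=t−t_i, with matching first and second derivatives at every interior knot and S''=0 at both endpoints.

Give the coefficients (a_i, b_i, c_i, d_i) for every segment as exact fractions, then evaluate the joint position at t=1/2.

Δ: Δ0=-2, Δ1=-3, Δ2=2
row 1: diag=4, rhs=-6; c'=1/4, d'=-3/2
row 2: denom=8−1·1/4=31/4; d'=(30−1·-3/2)/(31/4)=126/31
back: M2=126/31
back: M1=-3/2−1/4·126/31=-78/31
M: M0=0, M1=-78/31, M2=126/31, M3=0
seg 0: a=0, c=M0/2=0, d=(M1−M0)/(6·1)=-13/31, b=Δ0−h0·(2M0+M1)/6=-49/31
seg 1: a=-2, c=M1/2=-39/31, d=(M2−M1)/(6·1)=34/31, b=Δ1−h1·(2M1+M2)/6=-88/31
seg 2: a=-5, c=M2/2=63/31, d=(M3−M2)/(6·3)=-7/31, b=Δ2−h2·(2M2+M3)/6=-64/31
t_q=1/2 → seg 0, τ=1/2; S=0+-49/31·τ+0·τ²+-13/31·τ³=-209/248

  seg 0: a=0 b=-49/31 c=0 d=-13/31
  seg 1: a=-2 b=-88/31 c=-39/31 d=34/31
  seg 2: a=-5 b=-64/31 c=63/31 d=-7/31
S(1/2) = -209/248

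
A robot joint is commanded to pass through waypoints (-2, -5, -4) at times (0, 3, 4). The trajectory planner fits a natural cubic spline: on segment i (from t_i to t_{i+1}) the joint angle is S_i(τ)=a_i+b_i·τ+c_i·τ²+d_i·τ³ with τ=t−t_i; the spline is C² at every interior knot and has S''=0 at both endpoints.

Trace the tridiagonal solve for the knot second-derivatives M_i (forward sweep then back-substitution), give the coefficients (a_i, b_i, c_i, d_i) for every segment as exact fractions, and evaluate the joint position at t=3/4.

  seg 0: a=-2 b=-7/4 c=0 d=1/12
  seg 1: a=-5 b=1/2 c=3/4 d=-1/4
S(3/4) = -839/256

Δ: Δ0=-1, Δ1=1
row 1: diag=8, rhs=12; c'=1/8, d'=3/2
back: M1=3/2
M: M0=0, M1=3/2, M2=0
seg 0: a=-2, c=M0/2=0, d=(M1−M0)/(6·3)=1/12, b=Δ0−h0·(2M0+M1)/6=-7/4
seg 1: a=-5, c=M1/2=3/4, d=(M2−M1)/(6·1)=-1/4, b=Δ1−h1·(2M1+M2)/6=1/2
t_q=3/4 → seg 0, τ=3/4; S=-2+-7/4·τ+0·τ²+1/12·τ³=-839/256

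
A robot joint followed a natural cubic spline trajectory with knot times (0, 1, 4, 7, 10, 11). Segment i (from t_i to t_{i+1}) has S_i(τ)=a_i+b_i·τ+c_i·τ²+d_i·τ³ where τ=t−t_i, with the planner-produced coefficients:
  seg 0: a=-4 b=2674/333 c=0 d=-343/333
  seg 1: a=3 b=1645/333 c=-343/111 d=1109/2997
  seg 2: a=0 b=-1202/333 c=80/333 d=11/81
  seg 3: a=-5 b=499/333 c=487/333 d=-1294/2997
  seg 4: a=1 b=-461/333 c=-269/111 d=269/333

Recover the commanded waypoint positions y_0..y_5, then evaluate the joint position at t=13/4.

y_0=-4 y_1=3 y_2=0 y_3=-5 y_4=1 y_5=-2
S(13/4) = 6361/2368

y_0 = S_0(0) = a_0 = -4
y_1 = S_1(0) = a_1 = 3
y_2 = S_2(0) = a_2 = 0
y_3 = S_3(0) = a_3 = -5
y_4 = S_4(0) = a_4 = 1
y_5 = S_4(1) = -2
t_q=13/4 is in segment 1 (τ=9/4); S_1(τ)=6361/2368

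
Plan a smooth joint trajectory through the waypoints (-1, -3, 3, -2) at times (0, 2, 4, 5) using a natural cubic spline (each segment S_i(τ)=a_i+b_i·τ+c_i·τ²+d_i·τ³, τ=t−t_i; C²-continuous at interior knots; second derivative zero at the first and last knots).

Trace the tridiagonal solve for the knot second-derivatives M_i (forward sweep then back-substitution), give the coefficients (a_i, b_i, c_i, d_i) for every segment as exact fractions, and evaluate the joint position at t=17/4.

  seg 0: a=-1 b=-31/11 c=0 d=5/11
  seg 1: a=-3 b=29/11 c=30/11 d=-14/11
  seg 2: a=3 b=-19/11 c=-54/11 d=18/11
S(17/4) = 805/352

Δ: Δ0=-1, Δ1=3, Δ2=-5
row 1: diag=8, rhs=24; c'=1/4, d'=3
row 2: denom=6−2·1/4=11/2; d'=(-48−2·3)/(11/2)=-108/11
back: M2=-108/11
back: M1=3−1/4·-108/11=60/11
M: M0=0, M1=60/11, M2=-108/11, M3=0
seg 0: a=-1, c=M0/2=0, d=(M1−M0)/(6·2)=5/11, b=Δ0−h0·(2M0+M1)/6=-31/11
seg 1: a=-3, c=M1/2=30/11, d=(M2−M1)/(6·2)=-14/11, b=Δ1−h1·(2M1+M2)/6=29/11
seg 2: a=3, c=M2/2=-54/11, d=(M3−M2)/(6·1)=18/11, b=Δ2−h2·(2M2+M3)/6=-19/11
t_q=17/4 → seg 2, τ=1/4; S=3+-19/11·τ+-54/11·τ²+18/11·τ³=805/352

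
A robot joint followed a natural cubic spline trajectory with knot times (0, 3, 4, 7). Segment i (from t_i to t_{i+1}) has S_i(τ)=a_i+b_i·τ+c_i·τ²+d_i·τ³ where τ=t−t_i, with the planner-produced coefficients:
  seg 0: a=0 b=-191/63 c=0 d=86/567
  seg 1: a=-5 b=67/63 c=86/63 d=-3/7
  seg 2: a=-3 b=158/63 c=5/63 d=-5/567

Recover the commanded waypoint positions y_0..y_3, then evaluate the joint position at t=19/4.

y_0 = S_0(0) = a_0 = 0
y_1 = S_1(0) = a_1 = -5
y_2 = S_2(0) = a_2 = -3
y_3 = S_2(3) = 5
t_q=19/4 is in segment 2 (τ=3/4); S_2(τ)=-69/64

y_0=0 y_1=-5 y_2=-3 y_3=5
S(19/4) = -69/64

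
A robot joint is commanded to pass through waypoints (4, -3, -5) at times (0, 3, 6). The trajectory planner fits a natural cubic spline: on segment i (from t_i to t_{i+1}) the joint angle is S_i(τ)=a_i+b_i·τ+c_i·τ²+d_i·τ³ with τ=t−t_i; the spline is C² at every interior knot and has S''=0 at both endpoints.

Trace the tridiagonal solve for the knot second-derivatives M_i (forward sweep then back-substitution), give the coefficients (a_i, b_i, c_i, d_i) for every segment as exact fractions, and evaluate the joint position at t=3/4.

Δ: Δ0=-7/3, Δ1=-2/3
row 1: diag=12, rhs=10; c'=1/4, d'=5/6
back: M1=5/6
M: M0=0, M1=5/6, M2=0
seg 0: a=4, c=M0/2=0, d=(M1−M0)/(6·3)=5/108, b=Δ0−h0·(2M0+M1)/6=-11/4
seg 1: a=-3, c=M1/2=5/12, d=(M2−M1)/(6·3)=-5/108, b=Δ1−h1·(2M1+M2)/6=-3/2
t_q=3/4 → seg 0, τ=3/4; S=4+-11/4·τ+0·τ²+5/108·τ³=501/256

  seg 0: a=4 b=-11/4 c=0 d=5/108
  seg 1: a=-3 b=-3/2 c=5/12 d=-5/108
S(3/4) = 501/256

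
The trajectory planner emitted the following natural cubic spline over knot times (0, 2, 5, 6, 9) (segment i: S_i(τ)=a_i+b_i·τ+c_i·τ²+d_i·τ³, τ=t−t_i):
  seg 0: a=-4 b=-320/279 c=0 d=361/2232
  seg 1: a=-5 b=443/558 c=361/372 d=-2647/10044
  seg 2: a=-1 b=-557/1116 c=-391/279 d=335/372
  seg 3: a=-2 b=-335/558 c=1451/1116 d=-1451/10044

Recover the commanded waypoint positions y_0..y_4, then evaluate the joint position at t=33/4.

y_0 = S_0(0) = a_0 = -4
y_1 = S_1(0) = a_1 = -5
y_2 = S_2(0) = a_2 = -1
y_3 = S_3(0) = a_3 = -2
y_4 = S_3(3) = 4
t_q=33/4 is in segment 3 (τ=9/4); S_3(τ)=12585/7936

y_0=-4 y_1=-5 y_2=-1 y_3=-2 y_4=4
S(33/4) = 12585/7936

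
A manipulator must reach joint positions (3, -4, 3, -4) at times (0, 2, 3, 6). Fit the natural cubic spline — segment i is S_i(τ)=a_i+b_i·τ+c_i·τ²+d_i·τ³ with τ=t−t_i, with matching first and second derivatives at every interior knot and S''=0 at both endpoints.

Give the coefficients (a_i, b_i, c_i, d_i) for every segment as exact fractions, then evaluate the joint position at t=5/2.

  seg 0: a=3 b=-2107/282 c=0 d=140/141
  seg 1: a=-4 b=1253/282 c=280/47 d=-959/282
  seg 2: a=3 b=868/141 c=-399/94 d=133/282
S(5/2) = -537/752

Δ: Δ0=-7/2, Δ1=7, Δ2=-7/3
row 1: diag=6, rhs=63; c'=1/6, d'=21/2
row 2: denom=8−1·1/6=47/6; d'=(-56−1·21/2)/(47/6)=-399/47
back: M2=-399/47
back: M1=21/2−1/6·-399/47=560/47
M: M0=0, M1=560/47, M2=-399/47, M3=0
seg 0: a=3, c=M0/2=0, d=(M1−M0)/(6·2)=140/141, b=Δ0−h0·(2M0+M1)/6=-2107/282
seg 1: a=-4, c=M1/2=280/47, d=(M2−M1)/(6·1)=-959/282, b=Δ1−h1·(2M1+M2)/6=1253/282
seg 2: a=3, c=M2/2=-399/94, d=(M3−M2)/(6·3)=133/282, b=Δ2−h2·(2M2+M3)/6=868/141
t_q=5/2 → seg 1, τ=1/2; S=-4+1253/282·τ+280/47·τ²+-959/282·τ³=-537/752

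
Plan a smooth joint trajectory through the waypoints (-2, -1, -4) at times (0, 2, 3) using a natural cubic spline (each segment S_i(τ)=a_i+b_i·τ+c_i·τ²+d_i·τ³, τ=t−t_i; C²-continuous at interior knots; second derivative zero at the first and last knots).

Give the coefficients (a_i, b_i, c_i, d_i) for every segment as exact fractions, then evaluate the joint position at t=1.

Δ: Δ0=1/2, Δ1=-3
row 1: diag=6, rhs=-21; c'=1/6, d'=-7/2
back: M1=-7/2
M: M0=0, M1=-7/2, M2=0
seg 0: a=-2, c=M0/2=0, d=(M1−M0)/(6·2)=-7/24, b=Δ0−h0·(2M0+M1)/6=5/3
seg 1: a=-1, c=M1/2=-7/4, d=(M2−M1)/(6·1)=7/12, b=Δ1−h1·(2M1+M2)/6=-11/6
t_q=1 → seg 0, τ=1; S=-2+5/3·τ+0·τ²+-7/24·τ³=-5/8

  seg 0: a=-2 b=5/3 c=0 d=-7/24
  seg 1: a=-1 b=-11/6 c=-7/4 d=7/12
S(1) = -5/8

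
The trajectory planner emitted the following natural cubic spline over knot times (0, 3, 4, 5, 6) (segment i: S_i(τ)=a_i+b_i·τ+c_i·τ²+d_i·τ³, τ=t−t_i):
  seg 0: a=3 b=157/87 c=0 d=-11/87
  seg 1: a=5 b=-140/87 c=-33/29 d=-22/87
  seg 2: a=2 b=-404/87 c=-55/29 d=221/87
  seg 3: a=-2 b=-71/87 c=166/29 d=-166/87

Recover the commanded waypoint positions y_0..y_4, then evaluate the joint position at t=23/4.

y_0=3 y_1=5 y_2=2 y_3=-2 y_4=1
S(23/4) = -183/928

y_0 = S_0(0) = a_0 = 3
y_1 = S_1(0) = a_1 = 5
y_2 = S_2(0) = a_2 = 2
y_3 = S_3(0) = a_3 = -2
y_4 = S_3(1) = 1
t_q=23/4 is in segment 3 (τ=3/4); S_3(τ)=-183/928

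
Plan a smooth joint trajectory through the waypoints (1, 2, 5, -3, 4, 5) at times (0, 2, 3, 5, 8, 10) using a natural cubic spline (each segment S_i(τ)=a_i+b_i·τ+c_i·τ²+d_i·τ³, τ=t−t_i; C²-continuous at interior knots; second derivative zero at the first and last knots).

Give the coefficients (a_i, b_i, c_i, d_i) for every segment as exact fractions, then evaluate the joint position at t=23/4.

  seg 0: a=1 b=-15641/17670 c=0 d=6119/17670
  seg 1: a=2 b=57787/17670 c=6119/2945 d=-41491/17670
  seg 2: a=5 b=3371/8835 c=-29253/5890 d=12262/8835
  seg 3: a=-3 b=-25003/8835 c=3959/1178 d=-28973/53010
  seg 4: a=4 b=45547/17670 c=-4589/2945 d=4589/17670
S(23/4) = -261055/75392

Δ: Δ0=1/2, Δ1=3, Δ2=-4, Δ3=7/3, Δ4=1/2
row 1: diag=6, rhs=15; c'=1/6, d'=5/2
row 2: denom=6−1·1/6=35/6; d'=(-42−1·5/2)/(35/6)=-267/35
row 3: denom=10−2·12/35=326/35; d'=(38−2·-267/35)/(326/35)=932/163
row 4: denom=10−3·105/326=2945/326; d'=(-11−3·932/163)/(2945/326)=-9178/2945
back: M4=-9178/2945
back: M3=932/163−105/326·-9178/2945=3959/589
back: M2=-267/35−12/35·3959/589=-29253/2945
back: M1=5/2−1/6·-29253/2945=12238/2945
M: M0=0, M1=12238/2945, M2=-29253/2945, M3=3959/589, M4=-9178/2945, M5=0
seg 0: a=1, c=M0/2=0, d=(M1−M0)/(6·2)=6119/17670, b=Δ0−h0·(2M0+M1)/6=-15641/17670
seg 1: a=2, c=M1/2=6119/2945, d=(M2−M1)/(6·1)=-41491/17670, b=Δ1−h1·(2M1+M2)/6=57787/17670
seg 2: a=5, c=M2/2=-29253/5890, d=(M3−M2)/(6·2)=12262/8835, b=Δ2−h2·(2M2+M3)/6=3371/8835
seg 3: a=-3, c=M3/2=3959/1178, d=(M4−M3)/(6·3)=-28973/53010, b=Δ3−h3·(2M3+M4)/6=-25003/8835
seg 4: a=4, c=M4/2=-4589/2945, d=(M5−M4)/(6·2)=4589/17670, b=Δ4−h4·(2M4+M5)/6=45547/17670
t_q=23/4 → seg 3, τ=3/4; S=-3+-25003/8835·τ+3959/1178·τ²+-28973/53010·τ³=-261055/75392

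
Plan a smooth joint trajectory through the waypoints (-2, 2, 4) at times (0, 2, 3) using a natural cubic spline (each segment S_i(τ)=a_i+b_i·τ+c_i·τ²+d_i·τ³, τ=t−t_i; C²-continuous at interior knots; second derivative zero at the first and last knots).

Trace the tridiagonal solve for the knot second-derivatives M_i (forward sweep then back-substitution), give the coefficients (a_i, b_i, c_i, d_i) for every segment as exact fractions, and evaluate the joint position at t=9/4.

Δ: Δ0=2, Δ1=2
row 1: diag=6, rhs=0; c'=1/6, d'=0
back: M1=0
M: M0=0, M1=0, M2=0
seg 0: a=-2, c=M0/2=0, d=(M1−M0)/(6·2)=0, b=Δ0−h0·(2M0+M1)/6=2
seg 1: a=2, c=M1/2=0, d=(M2−M1)/(6·1)=0, b=Δ1−h1·(2M1+M2)/6=2
t_q=9/4 → seg 1, τ=1/4; S=2+2·τ+0·τ²+0·τ³=5/2

  seg 0: a=-2 b=2 c=0 d=0
  seg 1: a=2 b=2 c=0 d=0
S(9/4) = 5/2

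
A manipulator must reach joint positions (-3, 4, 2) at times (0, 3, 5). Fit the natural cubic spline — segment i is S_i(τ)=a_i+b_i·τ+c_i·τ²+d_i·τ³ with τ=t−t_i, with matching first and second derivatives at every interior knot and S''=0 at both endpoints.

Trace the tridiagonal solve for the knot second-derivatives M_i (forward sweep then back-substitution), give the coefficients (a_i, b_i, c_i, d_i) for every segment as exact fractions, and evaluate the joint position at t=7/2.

Δ: Δ0=7/3, Δ1=-1
row 1: diag=10, rhs=-20; c'=1/5, d'=-2
back: M1=-2
M: M0=0, M1=-2, M2=0
seg 0: a=-3, c=M0/2=0, d=(M1−M0)/(6·3)=-1/9, b=Δ0−h0·(2M0+M1)/6=10/3
seg 1: a=4, c=M1/2=-1, d=(M2−M1)/(6·2)=1/6, b=Δ1−h1·(2M1+M2)/6=1/3
t_q=7/2 → seg 1, τ=1/2; S=4+1/3·τ+-1·τ²+1/6·τ³=63/16

  seg 0: a=-3 b=10/3 c=0 d=-1/9
  seg 1: a=4 b=1/3 c=-1 d=1/6
S(7/2) = 63/16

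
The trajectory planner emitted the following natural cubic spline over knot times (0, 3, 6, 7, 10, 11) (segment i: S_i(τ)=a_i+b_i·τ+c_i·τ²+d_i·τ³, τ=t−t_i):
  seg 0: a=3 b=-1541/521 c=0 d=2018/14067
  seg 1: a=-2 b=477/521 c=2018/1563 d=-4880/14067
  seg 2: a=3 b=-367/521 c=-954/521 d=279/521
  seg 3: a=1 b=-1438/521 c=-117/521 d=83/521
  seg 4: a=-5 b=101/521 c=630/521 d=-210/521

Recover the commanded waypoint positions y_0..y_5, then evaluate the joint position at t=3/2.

y_0=3 y_1=-2 y_2=3 y_3=1 y_4=-5 y_5=-4
S(3/2) = -1985/2084

y_0 = S_0(0) = a_0 = 3
y_1 = S_1(0) = a_1 = -2
y_2 = S_2(0) = a_2 = 3
y_3 = S_3(0) = a_3 = 1
y_4 = S_4(0) = a_4 = -5
y_5 = S_4(1) = -4
t_q=3/2 is in segment 0 (τ=3/2); S_0(τ)=-1985/2084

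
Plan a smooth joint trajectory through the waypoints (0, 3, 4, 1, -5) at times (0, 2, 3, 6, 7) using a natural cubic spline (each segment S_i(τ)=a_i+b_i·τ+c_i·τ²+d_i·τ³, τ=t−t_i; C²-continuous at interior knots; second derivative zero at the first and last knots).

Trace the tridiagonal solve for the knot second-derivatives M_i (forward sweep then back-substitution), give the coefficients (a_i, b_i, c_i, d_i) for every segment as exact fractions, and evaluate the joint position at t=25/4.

Δ: Δ0=3/2, Δ1=1, Δ2=-1, Δ3=-6
row 1: diag=6, rhs=-3; c'=1/6, d'=-1/2
row 2: denom=8−1·1/6=47/6; d'=(-12−1·-1/2)/(47/6)=-69/47
row 3: denom=8−3·18/47=322/47; d'=(-30−3·-69/47)/(322/47)=-1203/322
back: M3=-1203/322
back: M2=-69/47−18/47·-1203/322=-6/161
back: M1=-1/2−1/6·-6/161=-159/322
M: M0=0, M1=-159/322, M2=-6/161, M3=-1203/322, M4=0
seg 0: a=0, c=M0/2=0, d=(M1−M0)/(6·2)=-53/1288, b=Δ0−h0·(2M0+M1)/6=268/161
seg 1: a=3, c=M1/2=-159/644, d=(M2−M1)/(6·1)=7/92, b=Δ1−h1·(2M1+M2)/6=377/322
seg 2: a=4, c=M2/2=-3/161, d=(M3−M2)/(6·3)=-397/1932, b=Δ2−h2·(2M2+M3)/6=583/644
seg 3: a=1, c=M3/2=-1203/644, d=(M4−M3)/(6·1)=401/644, b=Δ3−h3·(2M3+M4)/6=-1531/322
t_q=25/4 → seg 3, τ=1/4; S=1+-1531/322·τ+-1203/644·τ²+401/644·τ³=-1741/5888

  seg 0: a=0 b=268/161 c=0 d=-53/1288
  seg 1: a=3 b=377/322 c=-159/644 d=7/92
  seg 2: a=4 b=583/644 c=-3/161 d=-397/1932
  seg 3: a=1 b=-1531/322 c=-1203/644 d=401/644
S(25/4) = -1741/5888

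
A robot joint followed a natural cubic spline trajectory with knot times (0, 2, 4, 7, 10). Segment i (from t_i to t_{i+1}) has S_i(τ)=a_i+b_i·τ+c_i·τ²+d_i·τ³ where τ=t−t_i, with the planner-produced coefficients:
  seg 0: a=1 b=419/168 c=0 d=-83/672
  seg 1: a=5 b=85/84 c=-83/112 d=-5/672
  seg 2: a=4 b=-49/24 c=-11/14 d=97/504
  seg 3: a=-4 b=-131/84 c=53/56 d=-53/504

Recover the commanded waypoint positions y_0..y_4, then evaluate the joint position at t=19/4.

y_0 = S_0(0) = a_0 = 1
y_1 = S_1(0) = a_1 = 5
y_2 = S_2(0) = a_2 = 4
y_3 = S_3(0) = a_3 = -4
y_4 = S_3(3) = -3
t_q=19/4 is in segment 2 (τ=3/4); S_2(τ)=7555/3584

y_0=1 y_1=5 y_2=4 y_3=-4 y_4=-3
S(19/4) = 7555/3584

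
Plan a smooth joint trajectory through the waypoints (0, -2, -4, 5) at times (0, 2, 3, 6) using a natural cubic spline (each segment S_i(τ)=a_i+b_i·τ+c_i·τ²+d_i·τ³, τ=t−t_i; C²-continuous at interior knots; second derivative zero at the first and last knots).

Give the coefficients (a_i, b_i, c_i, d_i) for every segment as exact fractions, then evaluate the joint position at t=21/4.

  seg 0: a=0 b=-21/47 c=0 d=-13/94
  seg 1: a=-2 b=-99/47 c=-39/47 d=44/47
  seg 2: a=-4 b=-45/47 c=93/47 d=-31/141
S(21/4) = 4087/3008

Δ: Δ0=-1, Δ1=-2, Δ2=3
row 1: diag=6, rhs=-6; c'=1/6, d'=-1
row 2: denom=8−1·1/6=47/6; d'=(30−1·-1)/(47/6)=186/47
back: M2=186/47
back: M1=-1−1/6·186/47=-78/47
M: M0=0, M1=-78/47, M2=186/47, M3=0
seg 0: a=0, c=M0/2=0, d=(M1−M0)/(6·2)=-13/94, b=Δ0−h0·(2M0+M1)/6=-21/47
seg 1: a=-2, c=M1/2=-39/47, d=(M2−M1)/(6·1)=44/47, b=Δ1−h1·(2M1+M2)/6=-99/47
seg 2: a=-4, c=M2/2=93/47, d=(M3−M2)/(6·3)=-31/141, b=Δ2−h2·(2M2+M3)/6=-45/47
t_q=21/4 → seg 2, τ=9/4; S=-4+-45/47·τ+93/47·τ²+-31/141·τ³=4087/3008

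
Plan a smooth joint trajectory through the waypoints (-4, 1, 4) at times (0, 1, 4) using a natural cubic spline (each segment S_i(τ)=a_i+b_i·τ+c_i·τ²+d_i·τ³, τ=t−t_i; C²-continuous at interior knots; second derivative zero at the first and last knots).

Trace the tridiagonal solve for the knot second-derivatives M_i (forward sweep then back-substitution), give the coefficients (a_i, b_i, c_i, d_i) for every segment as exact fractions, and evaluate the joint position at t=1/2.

  seg 0: a=-4 b=11/2 c=0 d=-1/2
  seg 1: a=1 b=4 c=-3/2 d=1/6
S(1/2) = -21/16

Δ: Δ0=5, Δ1=1
row 1: diag=8, rhs=-24; c'=3/8, d'=-3
back: M1=-3
M: M0=0, M1=-3, M2=0
seg 0: a=-4, c=M0/2=0, d=(M1−M0)/(6·1)=-1/2, b=Δ0−h0·(2M0+M1)/6=11/2
seg 1: a=1, c=M1/2=-3/2, d=(M2−M1)/(6·3)=1/6, b=Δ1−h1·(2M1+M2)/6=4
t_q=1/2 → seg 0, τ=1/2; S=-4+11/2·τ+0·τ²+-1/2·τ³=-21/16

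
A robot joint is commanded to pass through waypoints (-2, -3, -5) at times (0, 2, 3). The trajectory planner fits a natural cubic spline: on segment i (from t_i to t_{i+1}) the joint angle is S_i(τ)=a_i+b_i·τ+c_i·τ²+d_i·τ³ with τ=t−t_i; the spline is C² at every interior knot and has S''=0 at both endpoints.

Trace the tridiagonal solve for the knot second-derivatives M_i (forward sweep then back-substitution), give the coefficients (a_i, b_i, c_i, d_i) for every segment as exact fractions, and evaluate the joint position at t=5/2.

Δ: Δ0=-1/2, Δ1=-2
row 1: diag=6, rhs=-9; c'=1/6, d'=-3/2
back: M1=-3/2
M: M0=0, M1=-3/2, M2=0
seg 0: a=-2, c=M0/2=0, d=(M1−M0)/(6·2)=-1/8, b=Δ0−h0·(2M0+M1)/6=0
seg 1: a=-3, c=M1/2=-3/4, d=(M2−M1)/(6·1)=1/4, b=Δ1−h1·(2M1+M2)/6=-3/2
t_q=5/2 → seg 1, τ=1/2; S=-3+-3/2·τ+-3/4·τ²+1/4·τ³=-125/32

  seg 0: a=-2 b=0 c=0 d=-1/8
  seg 1: a=-3 b=-3/2 c=-3/4 d=1/4
S(5/2) = -125/32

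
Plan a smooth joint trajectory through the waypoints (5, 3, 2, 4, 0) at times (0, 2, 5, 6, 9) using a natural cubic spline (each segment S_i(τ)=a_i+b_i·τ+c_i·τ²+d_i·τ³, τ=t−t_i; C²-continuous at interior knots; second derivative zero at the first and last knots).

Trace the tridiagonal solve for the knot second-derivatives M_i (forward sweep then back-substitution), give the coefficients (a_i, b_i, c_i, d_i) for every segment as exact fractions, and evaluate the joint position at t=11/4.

Δ: Δ0=-1, Δ1=-1/3, Δ2=2, Δ3=-4/3
row 1: diag=10, rhs=4; c'=3/10, d'=2/5
row 2: denom=8−3·3/10=71/10; d'=(14−3·2/5)/(71/10)=128/71
row 3: denom=8−1·10/71=558/71; d'=(-20−1·128/71)/(558/71)=-86/31
back: M3=-86/31
back: M2=128/71−10/71·-86/31=68/31
back: M1=2/5−3/10·68/31=-8/31
M: M0=0, M1=-8/31, M2=68/31, M3=-86/31, M4=0
seg 0: a=5, c=M0/2=0, d=(M1−M0)/(6·2)=-2/93, b=Δ0−h0·(2M0+M1)/6=-85/93
seg 1: a=3, c=M1/2=-4/31, d=(M2−M1)/(6·3)=38/279, b=Δ1−h1·(2M1+M2)/6=-109/93
seg 2: a=2, c=M2/2=34/31, d=(M3−M2)/(6·1)=-77/93, b=Δ2−h2·(2M2+M3)/6=161/93
seg 3: a=4, c=M3/2=-43/31, d=(M4−M3)/(6·3)=43/279, b=Δ3−h3·(2M3+M4)/6=134/93
t_q=11/4 → seg 1, τ=3/4; S=3+-109/93·τ+-4/31·τ²+38/279·τ³=2089/992

  seg 0: a=5 b=-85/93 c=0 d=-2/93
  seg 1: a=3 b=-109/93 c=-4/31 d=38/279
  seg 2: a=2 b=161/93 c=34/31 d=-77/93
  seg 3: a=4 b=134/93 c=-43/31 d=43/279
S(11/4) = 2089/992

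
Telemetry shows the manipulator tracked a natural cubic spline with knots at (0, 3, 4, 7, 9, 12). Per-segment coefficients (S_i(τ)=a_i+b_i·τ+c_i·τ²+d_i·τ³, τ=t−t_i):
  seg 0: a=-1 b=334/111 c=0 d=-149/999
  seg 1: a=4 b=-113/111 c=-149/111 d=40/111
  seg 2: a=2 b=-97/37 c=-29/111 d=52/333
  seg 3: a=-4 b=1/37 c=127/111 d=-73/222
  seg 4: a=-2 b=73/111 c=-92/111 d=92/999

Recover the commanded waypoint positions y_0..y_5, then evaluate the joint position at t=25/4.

y_0 = S_0(0) = a_0 = -1
y_1 = S_1(0) = a_1 = 4
y_2 = S_2(0) = a_2 = 2
y_3 = S_3(0) = a_3 = -4
y_4 = S_4(0) = a_4 = -2
y_5 = S_4(3) = -5
t_q=25/4 is in segment 2 (τ=9/4); S_2(τ)=-1019/296

y_0=-1 y_1=4 y_2=2 y_3=-4 y_4=-2 y_5=-5
S(25/4) = -1019/296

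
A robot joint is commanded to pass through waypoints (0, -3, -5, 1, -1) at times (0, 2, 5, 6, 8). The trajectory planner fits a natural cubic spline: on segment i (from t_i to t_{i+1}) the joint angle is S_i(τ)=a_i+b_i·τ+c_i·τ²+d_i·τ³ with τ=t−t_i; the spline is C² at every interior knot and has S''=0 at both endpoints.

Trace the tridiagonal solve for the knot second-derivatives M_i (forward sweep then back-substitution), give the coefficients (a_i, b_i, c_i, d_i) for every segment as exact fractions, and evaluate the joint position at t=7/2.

Δ: Δ0=-3/2, Δ1=-2/3, Δ2=6, Δ3=-1
row 1: diag=10, rhs=5; c'=3/10, d'=1/2
row 2: denom=8−3·3/10=71/10; d'=(40−3·1/2)/(71/10)=385/71
row 3: denom=6−1·10/71=416/71; d'=(-42−1·385/71)/(416/71)=-259/32
back: M3=-259/32
back: M2=385/71−10/71·-259/32=105/16
back: M1=1/2−3/10·105/16=-47/32
M: M0=0, M1=-47/32, M2=105/16, M3=-259/32, M4=0
seg 0: a=0, c=M0/2=0, d=(M1−M0)/(6·2)=-47/384, b=Δ0−h0·(2M0+M1)/6=-97/96
seg 1: a=-3, c=M1/2=-47/64, d=(M2−M1)/(6·3)=257/576, b=Δ1−h1·(2M1+M2)/6=-119/48
seg 2: a=-5, c=M2/2=105/32, d=(M3−M2)/(6·1)=-469/192, b=Δ2−h2·(2M2+M3)/6=991/192
seg 3: a=1, c=M3/2=-259/64, d=(M4−M3)/(6·2)=259/384, b=Δ3−h3·(2M3+M4)/6=211/48
t_q=7/2 → seg 1, τ=3/2; S=-3+-119/48·τ+-47/64·τ²+257/576·τ³=-3515/512

  seg 0: a=0 b=-97/96 c=0 d=-47/384
  seg 1: a=-3 b=-119/48 c=-47/64 d=257/576
  seg 2: a=-5 b=991/192 c=105/32 d=-469/192
  seg 3: a=1 b=211/48 c=-259/64 d=259/384
S(7/2) = -3515/512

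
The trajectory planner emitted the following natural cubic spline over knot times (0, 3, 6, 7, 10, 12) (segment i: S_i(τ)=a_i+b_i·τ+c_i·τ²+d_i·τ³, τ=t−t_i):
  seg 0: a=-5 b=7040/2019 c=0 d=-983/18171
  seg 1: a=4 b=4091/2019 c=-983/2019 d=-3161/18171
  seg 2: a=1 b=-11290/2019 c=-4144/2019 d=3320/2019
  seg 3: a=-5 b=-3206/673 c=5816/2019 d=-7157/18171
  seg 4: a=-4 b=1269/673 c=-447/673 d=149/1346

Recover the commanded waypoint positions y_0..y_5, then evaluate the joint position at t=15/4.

y_0=-5 y_1=4 y_2=1 y_3=-5 y_4=-4 y_5=-2
S(15/4) = 222787/43072

y_0 = S_0(0) = a_0 = -5
y_1 = S_1(0) = a_1 = 4
y_2 = S_2(0) = a_2 = 1
y_3 = S_3(0) = a_3 = -5
y_4 = S_4(0) = a_4 = -4
y_5 = S_4(2) = -2
t_q=15/4 is in segment 1 (τ=3/4); S_1(τ)=222787/43072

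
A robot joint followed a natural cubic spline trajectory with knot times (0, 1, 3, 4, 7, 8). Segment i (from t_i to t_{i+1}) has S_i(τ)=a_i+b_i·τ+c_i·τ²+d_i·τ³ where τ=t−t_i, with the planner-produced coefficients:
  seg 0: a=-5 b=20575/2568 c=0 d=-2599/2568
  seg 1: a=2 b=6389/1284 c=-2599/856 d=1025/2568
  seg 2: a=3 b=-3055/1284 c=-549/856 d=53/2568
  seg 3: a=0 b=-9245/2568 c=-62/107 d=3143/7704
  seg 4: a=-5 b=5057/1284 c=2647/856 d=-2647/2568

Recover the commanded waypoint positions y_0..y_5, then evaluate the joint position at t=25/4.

y_0=-5 y_1=2 y_2=3 y_3=0 y_4=-5 y_5=1
S(25/4) = -349881/54784

y_0 = S_0(0) = a_0 = -5
y_1 = S_1(0) = a_1 = 2
y_2 = S_2(0) = a_2 = 3
y_3 = S_3(0) = a_3 = 0
y_4 = S_4(0) = a_4 = -5
y_5 = S_4(1) = 1
t_q=25/4 is in segment 3 (τ=9/4); S_3(τ)=-349881/54784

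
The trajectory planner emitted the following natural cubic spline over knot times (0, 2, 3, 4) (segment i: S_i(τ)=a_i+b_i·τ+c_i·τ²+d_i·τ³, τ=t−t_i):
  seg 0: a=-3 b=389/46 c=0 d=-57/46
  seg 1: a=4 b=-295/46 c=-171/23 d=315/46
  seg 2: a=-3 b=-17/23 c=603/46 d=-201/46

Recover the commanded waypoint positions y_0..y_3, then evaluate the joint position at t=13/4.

y_0=-3 y_1=4 y_2=-3 y_3=5
S(13/4) = -7165/2944

y_0 = S_0(0) = a_0 = -3
y_1 = S_1(0) = a_1 = 4
y_2 = S_2(0) = a_2 = -3
y_3 = S_2(1) = 5
t_q=13/4 is in segment 2 (τ=1/4); S_2(τ)=-7165/2944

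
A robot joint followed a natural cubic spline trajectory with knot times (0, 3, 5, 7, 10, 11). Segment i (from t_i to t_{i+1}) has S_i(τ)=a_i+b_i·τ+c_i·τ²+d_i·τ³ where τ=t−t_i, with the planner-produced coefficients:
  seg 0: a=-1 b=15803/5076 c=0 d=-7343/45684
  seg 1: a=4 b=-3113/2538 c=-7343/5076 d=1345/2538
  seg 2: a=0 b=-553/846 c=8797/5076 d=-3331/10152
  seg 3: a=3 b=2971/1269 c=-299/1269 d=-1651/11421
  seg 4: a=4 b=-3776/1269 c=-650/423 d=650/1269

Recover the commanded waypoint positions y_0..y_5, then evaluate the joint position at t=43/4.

y_0=-1 y_1=4 y_2=0 y_3=3 y_4=4 y_5=0
S(43/4) = 15161/13536

y_0 = S_0(0) = a_0 = -1
y_1 = S_1(0) = a_1 = 4
y_2 = S_2(0) = a_2 = 0
y_3 = S_3(0) = a_3 = 3
y_4 = S_4(0) = a_4 = 4
y_5 = S_4(1) = 0
t_q=43/4 is in segment 4 (τ=3/4); S_4(τ)=15161/13536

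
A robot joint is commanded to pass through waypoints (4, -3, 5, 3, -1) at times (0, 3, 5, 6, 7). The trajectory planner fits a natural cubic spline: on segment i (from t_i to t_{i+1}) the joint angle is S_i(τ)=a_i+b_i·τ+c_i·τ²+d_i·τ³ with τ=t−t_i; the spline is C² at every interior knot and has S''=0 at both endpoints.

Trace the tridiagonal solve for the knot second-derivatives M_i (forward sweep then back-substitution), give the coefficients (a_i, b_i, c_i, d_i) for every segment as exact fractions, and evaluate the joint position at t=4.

Δ: Δ0=-7/3, Δ1=4, Δ2=-2, Δ3=-4
row 1: diag=10, rhs=38; c'=1/5, d'=19/5
row 2: denom=6−2·1/5=28/5; d'=(-36−2·19/5)/(28/5)=-109/14
row 3: denom=4−1·5/28=107/28; d'=(-12−1·-109/14)/(107/28)=-118/107
back: M3=-118/107
back: M2=-109/14−5/28·-118/107=-812/107
back: M1=19/5−1/5·-812/107=569/107
M: M0=0, M1=569/107, M2=-812/107, M3=-118/107, M4=0
seg 0: a=4, c=M0/2=0, d=(M1−M0)/(6·3)=569/1926, b=Δ0−h0·(2M0+M1)/6=-3205/642
seg 1: a=-3, c=M1/2=569/214, d=(M2−M1)/(6·2)=-1381/1284, b=Δ1−h1·(2M1+M2)/6=958/321
seg 2: a=5, c=M2/2=-406/107, d=(M3−M2)/(6·1)=347/321, b=Δ2−h2·(2M2+M3)/6=229/321
seg 3: a=3, c=M3/2=-59/107, d=(M4−M3)/(6·1)=59/321, b=Δ3−h3·(2M3+M4)/6=-1166/321
t_q=4 → seg 1, τ=1; S=-3+958/321·τ+569/214·τ²+-1381/1284·τ³=671/428

  seg 0: a=4 b=-3205/642 c=0 d=569/1926
  seg 1: a=-3 b=958/321 c=569/214 d=-1381/1284
  seg 2: a=5 b=229/321 c=-406/107 d=347/321
  seg 3: a=3 b=-1166/321 c=-59/107 d=59/321
S(4) = 671/428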